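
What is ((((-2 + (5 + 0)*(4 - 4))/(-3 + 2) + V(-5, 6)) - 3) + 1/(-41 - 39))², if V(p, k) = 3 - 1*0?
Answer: 25281/6400 ≈ 3.9502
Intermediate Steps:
V(p, k) = 3 (V(p, k) = 3 + 0 = 3)
((((-2 + (5 + 0)*(4 - 4))/(-3 + 2) + V(-5, 6)) - 3) + 1/(-41 - 39))² = ((((-2 + (5 + 0)*(4 - 4))/(-3 + 2) + 3) - 3) + 1/(-41 - 39))² = ((((-2 + 5*0)/(-1) + 3) - 3) + 1/(-80))² = ((((-2 + 0)*(-1) + 3) - 3) - 1/80)² = (((-2*(-1) + 3) - 3) - 1/80)² = (((2 + 3) - 3) - 1/80)² = ((5 - 3) - 1/80)² = (2 - 1/80)² = (159/80)² = 25281/6400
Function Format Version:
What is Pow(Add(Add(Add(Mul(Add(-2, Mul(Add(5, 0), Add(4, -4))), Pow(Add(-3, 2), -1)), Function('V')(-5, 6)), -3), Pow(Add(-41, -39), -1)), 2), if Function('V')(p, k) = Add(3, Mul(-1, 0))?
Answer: Rational(25281, 6400) ≈ 3.9502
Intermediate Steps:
Function('V')(p, k) = 3 (Function('V')(p, k) = Add(3, 0) = 3)
Pow(Add(Add(Add(Mul(Add(-2, Mul(Add(5, 0), Add(4, -4))), Pow(Add(-3, 2), -1)), Function('V')(-5, 6)), -3), Pow(Add(-41, -39), -1)), 2) = Pow(Add(Add(Add(Mul(Add(-2, Mul(Add(5, 0), Add(4, -4))), Pow(Add(-3, 2), -1)), 3), -3), Pow(Add(-41, -39), -1)), 2) = Pow(Add(Add(Add(Mul(Add(-2, Mul(5, 0)), Pow(-1, -1)), 3), -3), Pow(-80, -1)), 2) = Pow(Add(Add(Add(Mul(Add(-2, 0), -1), 3), -3), Rational(-1, 80)), 2) = Pow(Add(Add(Add(Mul(-2, -1), 3), -3), Rational(-1, 80)), 2) = Pow(Add(Add(Add(2, 3), -3), Rational(-1, 80)), 2) = Pow(Add(Add(5, -3), Rational(-1, 80)), 2) = Pow(Add(2, Rational(-1, 80)), 2) = Pow(Rational(159, 80), 2) = Rational(25281, 6400)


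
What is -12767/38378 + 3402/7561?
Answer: 34030669/290176058 ≈ 0.11728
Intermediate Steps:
-12767/38378 + 3402/7561 = 34030669/290176058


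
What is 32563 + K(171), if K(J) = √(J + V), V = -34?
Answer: 32563 + √137 ≈ 32575.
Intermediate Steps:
K(J) = √(-34 + J) (K(J) = √(J - 34) = √(-34 + J))
32563 + K(171) = 32563 + √(-34 + 171) = 32563 + √137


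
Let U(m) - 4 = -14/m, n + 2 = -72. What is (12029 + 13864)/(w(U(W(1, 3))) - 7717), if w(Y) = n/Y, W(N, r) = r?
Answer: -25893/7606 ≈ -3.4043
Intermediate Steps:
n = -74 (n = -2 - 72 = -74)
U(m) = 4 - 14/m
w(Y) = -74/Y
(12029 + 13864)/(w(U(W(1, 3))) - 7717) = (12029 + 13864)/(-74/(4 - 14/3) - 7717) = 25893/(-74/(4 - 14*⅓) - 7717) = 25893/(-74/(4 - 14/3) - 7717) = 25893/(-74/(-⅔) - 7717) = 25893/(-74*(-3/2) - 7717) = 25893/(111 - 7717) = 25893/(-7606) = 25893*(-1/7606) = -25893/7606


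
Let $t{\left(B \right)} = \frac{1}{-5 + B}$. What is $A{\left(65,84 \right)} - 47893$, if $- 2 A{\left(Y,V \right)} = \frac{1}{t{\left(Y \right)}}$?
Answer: $-47923$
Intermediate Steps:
$A{\left(Y,V \right)} = \frac{5}{2} - \frac{Y}{2}$ ($A{\left(Y,V \right)} = - \frac{1}{2 \frac{1}{-5 + Y}} = - \frac{-5 + Y}{2} = \frac{5}{2} - \frac{Y}{2}$)
$A{\left(65,84 \right)} - 47893 = \left(\frac{5}{2} - \frac{65}{2}\right) - 47893 = -30 - 47893 = -47923$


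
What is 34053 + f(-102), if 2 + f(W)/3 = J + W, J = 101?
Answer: 34044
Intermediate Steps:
f(W) = 297 + 3*W (f(W) = -6 + 3*(101 + W) = -6 + (303 + 3*W) = 297 + 3*W)
34053 + f(-102) = 34053 + (297 + 3*(-102)) = 34053 + (297 - 306) = 34053 - 9 = 34044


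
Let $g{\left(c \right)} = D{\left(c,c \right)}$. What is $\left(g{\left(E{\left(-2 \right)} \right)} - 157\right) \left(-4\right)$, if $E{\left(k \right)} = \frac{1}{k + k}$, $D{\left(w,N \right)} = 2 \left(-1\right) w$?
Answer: $626$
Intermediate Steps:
$D{\left(w,N \right)} = - 2 w$
$E{\left(k \right)} = \frac{1}{2 k}$
$g{\left(c \right)} = - 2 c$
$\left(g{\left(E{\left(-2 \right)} \right)} - 157\right) \left(-4\right) = \left(- 2 \frac{1}{2 \left(-2\right)} - 157\right) \left(-4\right) = \left(- 2 \cdot \frac{1}{2} \left(- \frac{1}{2}\right) - 157\right) \left(-4\right) = \left(\left(-2\right) \left(- \frac{1}{4}\right) - 157\right) \left(-4\right) = \left(\frac{1}{2} - 157\right) \left(-4\right) = \left(- \frac{313}{2}\right) \left(-4\right) = 626$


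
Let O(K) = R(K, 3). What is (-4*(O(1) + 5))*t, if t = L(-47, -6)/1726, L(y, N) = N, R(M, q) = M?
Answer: 72/863 ≈ 0.083430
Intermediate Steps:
O(K) = K
t = -3/863 (t = -6/1726 = -6*1/1726 = -3/863 ≈ -0.0034762)
(-4*(O(1) + 5))*t = -4*(1 + 5)*(-3/863) = -4*6*(-3/863) = -24*(-3/863) = 72/863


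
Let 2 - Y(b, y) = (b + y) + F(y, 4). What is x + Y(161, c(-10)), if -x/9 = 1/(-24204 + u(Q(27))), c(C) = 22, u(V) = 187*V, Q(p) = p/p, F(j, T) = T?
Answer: -4443136/24017 ≈ -185.00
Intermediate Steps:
Q(p) = 1
Y(b, y) = -2 - b - y (Y(b, y) = 2 - ((b + y) + 4) = 2 - (4 + b + y) = 2 + (-4 - b - y) = -2 - b - y)
x = 9/24017 (x = -9/(-24204 + 187*1) = -9/(-24204 + 187) = -9/(-24017) = -9*(-1/24017) = 9/24017 ≈ 0.00037473)
x + Y(161, c(-10)) = 9/24017 + (-2 - 1*161 - 1*22) = 9/24017 + (-2 - 161 - 22) = 9/24017 - 185 = -4443136/24017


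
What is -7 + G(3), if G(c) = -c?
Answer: -10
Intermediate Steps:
-7 + G(3) = -7 - 1*3 = -7 - 3 = -10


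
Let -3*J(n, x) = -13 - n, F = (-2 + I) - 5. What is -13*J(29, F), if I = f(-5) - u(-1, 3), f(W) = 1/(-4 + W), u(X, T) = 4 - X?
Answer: -182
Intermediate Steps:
I = -46/9 (I = 1/(-4 - 5) - (4 - 1*(-1)) = 1/(-9) - (4 + 1) = -1/9 - 1*5 = -1/9 - 5 = -46/9 ≈ -5.1111)
F = -109/9 (F = (-2 - 46/9) - 5 = -64/9 - 5 = -109/9 ≈ -12.111)
J(n, x) = 13/3 + n/3 (J(n, x) = -(-13 - n)/3 = 13/3 + n/3)
-13*J(29, F) = -13*(13/3 + (1/3)*29) = -13*(13/3 + 29/3) = -13*14 = -182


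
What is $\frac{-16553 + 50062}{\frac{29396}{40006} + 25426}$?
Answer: $\frac{670280527}{508610976} \approx 1.3179$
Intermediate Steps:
$\frac{-16553 + 50062}{\frac{29396}{40006} + 25426} = \frac{33509}{29396 \cdot \frac{1}{40006} + 25426} = \frac{33509}{\frac{14698}{20003} + 25426} = \frac{33509}{\frac{508610976}{20003}} = 33509 \cdot \frac{20003}{508610976} = \frac{670280527}{508610976}$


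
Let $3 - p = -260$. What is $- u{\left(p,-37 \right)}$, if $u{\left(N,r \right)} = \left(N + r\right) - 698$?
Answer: $472$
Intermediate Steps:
$p = 263$ ($p = 3 - -260 = 3 + 260 = 263$)
$u{\left(N,r \right)} = -698 + N + r$
$- u{\left(p,-37 \right)} = - (-698 + 263 - 37) = \left(-1\right) \left(-472\right) = 472$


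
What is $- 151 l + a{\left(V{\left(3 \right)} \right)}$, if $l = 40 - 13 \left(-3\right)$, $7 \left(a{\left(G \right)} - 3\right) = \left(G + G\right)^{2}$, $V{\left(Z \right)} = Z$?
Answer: $- \frac{83446}{7} \approx -11921.0$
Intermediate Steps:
$a{\left(G \right)} = 3 + \frac{4 G^{2}}{7}$ ($a{\left(G \right)} = 3 + \frac{\left(G + G\right)^{2}}{7} = 3 + \frac{\left(2 G\right)^{2}}{7} = 3 + \frac{4 G^{2}}{7}$)
$l = 79$ ($l = 40 - -39 = 40 + 39 = 79$)
$- 151 l + a{\left(V{\left(3 \right)} \right)} = \left(-151\right) 79 + \left(3 + \frac{4 \cdot 3^{2}}{7}\right) = -11929 + \left(3 + \frac{4}{7} \cdot 9\right) = -11929 + \left(3 + \frac{36}{7}\right) = -11929 + \frac{57}{7} = - \frac{83446}{7}$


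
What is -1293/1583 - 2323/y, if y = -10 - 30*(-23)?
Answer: -4556549/1076440 ≈ -4.2330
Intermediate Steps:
y = 680 (y = -10 + 690 = 680)
-1293/1583 - 2323/y = -1293/1583 - 2323/680 = -4556549/1076440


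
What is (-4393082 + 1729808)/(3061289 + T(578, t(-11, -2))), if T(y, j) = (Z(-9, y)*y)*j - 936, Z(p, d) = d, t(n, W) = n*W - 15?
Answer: -887758/1799647 ≈ -0.49330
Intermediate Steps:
t(n, W) = -15 + W*n (t(n, W) = W*n - 15 = -15 + W*n)
T(y, j) = -936 + j*y² (T(y, j) = (y*y)*j - 936 = y²*j - 936 = j*y² - 936 = -936 + j*y²)
(-4393082 + 1729808)/(3061289 + T(578, t(-11, -2))) = (-4393082 + 1729808)/(3061289 + (-936 + (-15 - 2*(-11))*578²)) = -2663274/(3061289 + (-936 + (-15 + 22)*334084)) = -2663274/(3061289 + (-936 + 7*334084)) = -2663274/(3061289 + (-936 + 2338588)) = -2663274/(3061289 + 2337652) = -2663274/5398941 = -2663274*1/5398941 = -887758/1799647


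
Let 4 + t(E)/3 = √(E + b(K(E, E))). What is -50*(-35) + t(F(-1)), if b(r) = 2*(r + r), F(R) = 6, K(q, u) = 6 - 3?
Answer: 1738 + 9*√2 ≈ 1750.7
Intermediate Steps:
K(q, u) = 3
b(r) = 4*r (b(r) = 2*(2*r) = 4*r)
t(E) = -12 + 3*√(12 + E) (t(E) = -12 + 3*√(E + 4*3) = -12 + 3*√(E + 12) = -12 + 3*√(12 + E))
-50*(-35) + t(F(-1)) = -50*(-35) + (-12 + 3*√(12 + 6)) = 1750 + (-12 + 3*√18) = 1750 + (-12 + 3*(3*√2)) = 1750 + (-12 + 9*√2) = 1738 + 9*√2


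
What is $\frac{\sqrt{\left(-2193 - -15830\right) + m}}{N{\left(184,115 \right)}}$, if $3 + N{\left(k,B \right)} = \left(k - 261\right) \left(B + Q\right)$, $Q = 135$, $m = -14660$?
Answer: $- \frac{i \sqrt{1023}}{19253} \approx - 0.0016613 i$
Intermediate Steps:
$N{\left(k,B \right)} = -3 + \left(-261 + k\right) \left(135 + B\right)$ ($N{\left(k,B \right)} = -3 + \left(k - 261\right) \left(B + 135\right) = -3 + \left(-261 + k\right) \left(135 + B\right)$)
$\frac{\sqrt{\left(-2193 - -15830\right) + m}}{N{\left(184,115 \right)}} = \frac{\sqrt{\left(-2193 - -15830\right) - 14660}}{-35238 - 30015 + 135 \cdot 184 + 115 \cdot 184} = \frac{\sqrt{\left(-2193 + 15830\right) - 14660}}{-35238 - 30015 + 24840 + 21160} = \frac{\sqrt{13637 - 14660}}{-19253} = \sqrt{-1023} \left(- \frac{1}{19253}\right) = i \sqrt{1023} \left(- \frac{1}{19253}\right) = - \frac{i \sqrt{1023}}{19253}$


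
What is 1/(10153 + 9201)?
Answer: 1/19354 ≈ 5.1669e-5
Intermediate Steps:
1/(10153 + 9201) = 1/19354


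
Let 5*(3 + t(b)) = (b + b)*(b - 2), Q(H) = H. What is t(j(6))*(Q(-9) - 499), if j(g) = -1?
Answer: 4572/5 ≈ 914.40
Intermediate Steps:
t(b) = -3 + 2*b*(-2 + b)/5 (t(b) = -3 + ((b + b)*(b - 2))/5 = -3 + ((2*b)*(-2 + b))/5 = -3 + (2*b*(-2 + b))/5 = -3 + 2*b*(-2 + b)/5)
t(j(6))*(Q(-9) - 499) = (-3 - ⅘*(-1) + (⅖)*(-1)²)*(-9 - 499) = (-3 + ⅘ + (⅖)*1)*(-508) = (-3 + ⅘ + ⅖)*(-508) = -9/5*(-508) = 4572/5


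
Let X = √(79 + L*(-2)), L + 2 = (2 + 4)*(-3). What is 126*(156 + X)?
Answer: 19656 + 126*√119 ≈ 21031.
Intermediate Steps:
L = -20 (L = -2 + (2 + 4)*(-3) = -2 + 6*(-3) = -2 - 18 = -20)
X = √119 (X = √(79 - 20*(-2)) = √(79 + 40) = √119 ≈ 10.909)
126*(156 + X) = 126*(156 + √119) = 19656 + 126*√119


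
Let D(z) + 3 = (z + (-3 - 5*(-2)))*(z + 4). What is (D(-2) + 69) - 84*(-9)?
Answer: 832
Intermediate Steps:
D(z) = -3 + (4 + z)*(7 + z) (D(z) = -3 + (z + (-3 - 5*(-2)))*(z + 4) = -3 + (z + (-3 + 10))*(4 + z) = -3 + (z + 7)*(4 + z) = -3 + (7 + z)*(4 + z) = -3 + (4 + z)*(7 + z))
(D(-2) + 69) - 84*(-9) = ((25 + (-2)² + 11*(-2)) + 69) - 84*(-9) = ((25 + 4 - 22) + 69) + 756 = (7 + 69) + 756 = 76 + 756 = 832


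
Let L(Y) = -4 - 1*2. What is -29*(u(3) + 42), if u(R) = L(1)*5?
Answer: -348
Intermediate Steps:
L(Y) = -6 (L(Y) = -4 - 2 = -6)
u(R) = -30 (u(R) = -6*5 = -30)
-29*(u(3) + 42) = -29*(-30 + 42) = -29*12 = -348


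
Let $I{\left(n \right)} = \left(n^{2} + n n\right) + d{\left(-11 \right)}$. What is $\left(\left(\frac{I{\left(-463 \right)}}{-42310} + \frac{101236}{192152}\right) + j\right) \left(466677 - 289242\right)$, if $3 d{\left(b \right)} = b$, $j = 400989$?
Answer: $\frac{7230349540989940341}{101624389} \approx 7.1148 \cdot 10^{10}$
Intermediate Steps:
$d{\left(b \right)} = \frac{b}{3}$
$I{\left(n \right)} = - \frac{11}{3} + 2 n^{2}$ ($I{\left(n \right)} = \left(n^{2} + n n\right) + \frac{1}{3} \left(-11\right) = \left(n^{2} + n^{2}\right) - \frac{11}{3} = 2 n^{2} - \frac{11}{3} = - \frac{11}{3} + 2 n^{2}$)
$\left(\left(\frac{I{\left(-463 \right)}}{-42310} + \frac{101236}{192152}\right) + j\right) \left(466677 - 289242\right) = \left(\left(\frac{- \frac{11}{3} + 2 \left(-463\right)^{2}}{-42310} + \frac{101236}{192152}\right) + 400989\right) \left(466677 - 289242\right) = \left(\left(\left(- \frac{11}{3} + 2 \cdot 214369\right) \left(- \frac{1}{42310}\right) + 101236 \cdot \frac{1}{192152}\right) + 400989\right) 177435 = \left(\left(\left(- \frac{11}{3} + 428738\right) \left(- \frac{1}{42310}\right) + \frac{25309}{48038}\right) + 400989\right) 177435 = \left(\left(\frac{1286203}{3} \left(- \frac{1}{42310}\right) + \frac{25309}{48038}\right) + 400989\right) 177435 = \left(\left(- \frac{1286203}{126930} + \frac{25309}{48038}\right) + 400989\right) 177435 = \left(- \frac{14643537086}{1524365835} + 400989\right) 177435 = \frac{611239288273729}{1524365835} \cdot 177435 = \frac{7230349540989940341}{101624389}$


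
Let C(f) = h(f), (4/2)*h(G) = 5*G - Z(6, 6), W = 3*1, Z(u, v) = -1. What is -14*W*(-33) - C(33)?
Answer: 1303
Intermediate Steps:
W = 3
h(G) = ½ + 5*G/2 (h(G) = (5*G - 1*(-1))/2 = (5*G + 1)/2 = (1 + 5*G)/2 = ½ + 5*G/2)
C(f) = ½ + 5*f/2
-14*W*(-33) - C(33) = -14*3*(-33) - (½ + (5/2)*33) = -42*(-33) - (½ + 165/2) = 1386 - 1*83 = 1386 - 83 = 1303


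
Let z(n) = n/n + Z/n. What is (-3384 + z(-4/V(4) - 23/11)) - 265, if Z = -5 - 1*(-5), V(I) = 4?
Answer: -3648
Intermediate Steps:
Z = 0 (Z = -5 + 5 = 0)
z(n) = 1 (z(n) = n/n + 0/n = 1 + 0 = 1)
(-3384 + z(-4/V(4) - 23/11)) - 265 = (-3384 + 1) - 265 = -3383 - 265 = -3648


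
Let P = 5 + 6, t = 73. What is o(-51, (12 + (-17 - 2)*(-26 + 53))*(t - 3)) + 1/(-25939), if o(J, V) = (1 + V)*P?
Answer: -10006202702/25939 ≈ -3.8576e+5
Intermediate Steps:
P = 11
o(J, V) = 11 + 11*V (o(J, V) = (1 + V)*11 = 11 + 11*V)
o(-51, (12 + (-17 - 2)*(-26 + 53))*(t - 3)) + 1/(-25939) = (11 + 11*((12 + (-17 - 2)*(-26 + 53))*(73 - 3))) + 1/(-25939) = (11 + 11*((12 - 19*27)*70)) - 1/25939 = (11 + 11*((12 - 513)*70)) - 1/25939 = (11 + 11*(-501*70)) - 1/25939 = (11 + 11*(-35070)) - 1/25939 = (11 - 385770) - 1/25939 = -385759 - 1/25939 = -10006202702/25939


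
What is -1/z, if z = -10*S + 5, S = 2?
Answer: 1/15 ≈ 0.066667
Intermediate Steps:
z = -15 (z = -10*2 + 5 = -20 + 5 = -15)
-1/z = -1/(-15) = -1*(-1/15) = 1/15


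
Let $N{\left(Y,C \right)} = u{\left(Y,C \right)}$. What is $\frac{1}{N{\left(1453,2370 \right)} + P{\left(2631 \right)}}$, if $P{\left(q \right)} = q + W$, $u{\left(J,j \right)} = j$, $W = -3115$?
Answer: $\frac{1}{1886} \approx 0.00053022$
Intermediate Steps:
$N{\left(Y,C \right)} = C$
$P{\left(q \right)} = -3115 + q$ ($P{\left(q \right)} = q - 3115 = -3115 + q$)
$\frac{1}{N{\left(1453,2370 \right)} + P{\left(2631 \right)}} = \frac{1}{2370 + \left(-3115 + 2631\right)} = \frac{1}{2370 - 484} = \frac{1}{1886}$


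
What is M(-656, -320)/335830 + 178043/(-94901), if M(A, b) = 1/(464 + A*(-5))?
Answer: -121071889891/64534092480 ≈ -1.8761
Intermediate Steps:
M(A, b) = 1/(464 - 5*A)
M(-656, -320)/335830 + 178043/(-94901) = -1/(-464 + 5*(-656))/335830 + 178043/(-94901) = -1/(-464 - 3280)*(1/335830) + 178043*(-1/94901) = -1/(-3744)*(1/335830) - 178043/94901 = -1*(-1/3744)*(1/335830) - 178043/94901 = (1/3744)*(1/335830) - 178043/94901 = 1/1257347520 - 178043/94901 = -121071889891/64534092480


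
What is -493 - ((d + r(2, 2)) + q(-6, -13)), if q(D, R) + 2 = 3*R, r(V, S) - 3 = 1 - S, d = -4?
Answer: -450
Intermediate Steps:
r(V, S) = 4 - S (r(V, S) = 3 + (1 - S) = 4 - S)
q(D, R) = -2 + 3*R
-493 - ((d + r(2, 2)) + q(-6, -13)) = -493 - ((-4 + (4 - 1*2)) + (-2 + 3*(-13))) = -493 - ((-4 + (4 - 2)) + (-2 - 39)) = -493 - ((-4 + 2) - 41) = -493 - (-2 - 41) = -493 - 1*(-43) = -493 + 43 = -450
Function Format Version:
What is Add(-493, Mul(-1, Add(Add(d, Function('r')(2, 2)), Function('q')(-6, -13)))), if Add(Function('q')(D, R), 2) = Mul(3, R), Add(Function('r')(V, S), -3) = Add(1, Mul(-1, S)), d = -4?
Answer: -450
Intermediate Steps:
Function('r')(V, S) = Add(4, Mul(-1, S)) (Function('r')(V, S) = Add(3, Add(1, Mul(-1, S))) = Add(4, Mul(-1, S)))
Function('q')(D, R) = Add(-2, Mul(3, R))
Add(-493, Mul(-1, Add(Add(d, Function('r')(2, 2)), Function('q')(-6, -13)))) = Add(-493, Mul(-1, Add(Add(-4, Add(4, Mul(-1, 2))), Add(-2, Mul(3, -13))))) = Add(-493, Mul(-1, Add(Add(-4, Add(4, -2)), Add(-2, -39)))) = Add(-493, Mul(-1, Add(Add(-4, 2), -41))) = Add(-493, Mul(-1, Add(-2, -41))) = Add(-493, Mul(-1, -43)) = Add(-493, 43) = -450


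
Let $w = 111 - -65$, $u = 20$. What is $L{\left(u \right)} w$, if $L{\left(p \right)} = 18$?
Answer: $3168$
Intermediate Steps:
$w = 176$ ($w = 111 + 65 = 176$)
$L{\left(u \right)} w = 18 \cdot 176 = 3168$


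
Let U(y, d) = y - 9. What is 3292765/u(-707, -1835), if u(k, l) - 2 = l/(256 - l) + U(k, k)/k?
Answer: 973563266361/631297 ≈ 1.5422e+6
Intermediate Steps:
U(y, d) = -9 + y
u(k, l) = 2 + l/(256 - l) + (-9 + k)/k (u(k, l) = 2 + (l/(256 - l) + (-9 + k)/k) = 2 + l/(256 - l) + (-9 + k)/k)
3292765/u(-707, -1835) = 3292765/(((2304 - 768*(-707) - 707*(-1835) - 1835*(-9 - 707))/((-707)*(-256 - 1835)))) = 3292765/((-1/707*(2304 + 542976 + 1297345 - 1835*(-716))/(-2091))) = 3292765/((-1/707*(-1/2091)*(2304 + 542976 + 1297345 + 1313860))) = 3292765/((-1/707*(-1/2091)*3156485)) = 3292765/(3156485/1478337) = 3292765*(1478337/3156485) = 973563266361/631297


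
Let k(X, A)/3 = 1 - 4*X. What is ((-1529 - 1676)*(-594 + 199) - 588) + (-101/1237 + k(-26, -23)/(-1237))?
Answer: 1565283303/1237 ≈ 1.2654e+6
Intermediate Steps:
k(X, A) = 3 - 12*X (k(X, A) = 3*(1 - 4*X) = 3 - 12*X)
((-1529 - 1676)*(-594 + 199) - 588) + (-101/1237 + k(-26, -23)/(-1237)) = ((-1529 - 1676)*(-594 + 199) - 588) + (-101/1237 + (3 - 12*(-26))/(-1237)) = (-3205*(-395) - 588) + (-101*1/1237 + (3 + 312)*(-1/1237)) = (1265975 - 588) + (-101/1237 + 315*(-1/1237)) = 1265387 + (-101/1237 - 315/1237) = 1265387 - 416/1237 = 1565283303/1237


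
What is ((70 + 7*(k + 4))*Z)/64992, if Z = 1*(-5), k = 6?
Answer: -175/16248 ≈ -0.010771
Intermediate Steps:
Z = -5
((70 + 7*(k + 4))*Z)/64992 = ((70 + 7*(6 + 4))*(-5))/64992 = ((70 + 7*10)*(-5))*(1/64992) = ((70 + 70)*(-5))*(1/64992) = (140*(-5))*(1/64992) = -700*1/64992 = -175/16248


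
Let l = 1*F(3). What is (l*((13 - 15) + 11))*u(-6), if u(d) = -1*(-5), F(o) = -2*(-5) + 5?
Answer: 675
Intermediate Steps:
F(o) = 15 (F(o) = 10 + 5 = 15)
u(d) = 5
l = 15 (l = 1*15 = 15)
(l*((13 - 15) + 11))*u(-6) = (15*((13 - 15) + 11))*5 = (15*(-2 + 11))*5 = (15*9)*5 = 135*5 = 675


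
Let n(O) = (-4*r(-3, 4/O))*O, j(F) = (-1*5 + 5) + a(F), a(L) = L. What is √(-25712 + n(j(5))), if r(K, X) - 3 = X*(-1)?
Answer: 2*I*√6439 ≈ 160.49*I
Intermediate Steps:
r(K, X) = 3 - X (r(K, X) = 3 + X*(-1) = 3 - X)
j(F) = F (j(F) = (-1*5 + 5) + F = (-5 + 5) + F = 0 + F = F)
n(O) = O*(-12 + 16/O) (n(O) = (-4*(3 - 4/O))*O = (-12 + 16/O)*O = O*(-12 + 16/O))
√(-25712 + n(j(5))) = √(-25712 + (16 - 12*5)) = √(-25712 + (16 - 60)) = √(-25712 - 44) = √(-25756) = 2*I*√6439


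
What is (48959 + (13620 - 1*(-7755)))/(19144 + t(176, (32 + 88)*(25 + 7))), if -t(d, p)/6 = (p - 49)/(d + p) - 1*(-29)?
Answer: 6140464/1655669 ≈ 3.7088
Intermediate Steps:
t(d, p) = -174 - 6*(-49 + p)/(d + p) (t(d, p) = -6*((p - 49)/(d + p) - 1*(-29)) = -6*((-49 + p)/(d + p) + 29) = -6*(29 + (-49 + p)/(d + p)) = -174 - 6*(-49 + p)/(d + p))
(48959 + (13620 - 1*(-7755)))/(19144 + t(176, (32 + 88)*(25 + 7))) = (48959 + (13620 - 1*(-7755)))/(19144 + 6*(49 - 30*(32 + 88)*(25 + 7) - 29*176)/(176 + (32 + 88)*(25 + 7))) = (48959 + (13620 + 7755))/(19144 + 6*(49 - 3600*32 - 5104)/(176 + 120*32)) = (48959 + 21375)/(19144 + 6*(49 - 30*3840 - 5104)/(176 + 3840)) = 70334/(19144 + 6*(49 - 115200 - 5104)/4016) = 70334/(19144 + 6*(1/4016)*(-120255)) = 70334/(19144 - 360765/2008) = 70334/(38080387/2008) = 70334*(2008/38080387) = 6140464/1655669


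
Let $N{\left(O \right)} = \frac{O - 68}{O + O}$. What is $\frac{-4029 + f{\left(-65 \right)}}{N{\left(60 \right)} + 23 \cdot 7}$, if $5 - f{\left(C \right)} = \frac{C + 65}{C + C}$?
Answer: $- \frac{30180}{1207} \approx -25.004$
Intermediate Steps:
$N{\left(O \right)} = \frac{-68 + O}{2 O}$
$f{\left(C \right)} = 5 - \frac{65 + C}{2 C}$ ($f{\left(C \right)} = 5 - \frac{C + 65}{C + C} = 5 - \frac{65 + C}{2 C}$)
$\frac{-4029 + f{\left(-65 \right)}}{N{\left(60 \right)} + 23 \cdot 7} = \frac{-4029 + \frac{-65 + 9 \left(-65\right)}{2 \left(-65\right)}}{\frac{-68 + 60}{2 \cdot 60} + 23 \cdot 7} = \frac{-4029 + \frac{1}{2} \left(- \frac{1}{65}\right) \left(-65 - 585\right)}{\frac{1}{2} \cdot \frac{1}{60} \left(-8\right) + 161} = \frac{-4029 + \frac{1}{2} \left(- \frac{1}{65}\right) \left(-650\right)}{- \frac{1}{15} + 161} = \frac{-4029 + 5}{\frac{2414}{15}} = \left(-4024\right) \frac{15}{2414} = - \frac{30180}{1207}$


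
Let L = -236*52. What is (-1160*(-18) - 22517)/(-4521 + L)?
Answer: 1637/16793 ≈ 0.097481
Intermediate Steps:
L = -12272
(-1160*(-18) - 22517)/(-4521 + L) = (-1160*(-18) - 22517)/(-4521 - 12272) = (20880 - 22517)/(-16793) = -1637*(-1/16793) = 1637/16793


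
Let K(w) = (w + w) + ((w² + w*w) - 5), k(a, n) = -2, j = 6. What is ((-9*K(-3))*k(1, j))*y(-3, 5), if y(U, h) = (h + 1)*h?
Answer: 3780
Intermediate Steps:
y(U, h) = h*(1 + h) (y(U, h) = (1 + h)*h = h*(1 + h))
K(w) = -5 + 2*w + 2*w² (K(w) = 2*w + ((w² + w²) - 5) = 2*w + (2*w² - 5) = 2*w + (-5 + 2*w²) = -5 + 2*w + 2*w²)
((-9*K(-3))*k(1, j))*y(-3, 5) = (-9*(-5 + 2*(-3) + 2*(-3)²)*(-2))*(5*(1 + 5)) = (-9*(-5 - 6 + 2*9)*(-2))*(5*6) = (-9*(-5 - 6 + 18)*(-2))*30 = (-9*7*(-2))*30 = -63*(-2)*30 = 126*30 = 3780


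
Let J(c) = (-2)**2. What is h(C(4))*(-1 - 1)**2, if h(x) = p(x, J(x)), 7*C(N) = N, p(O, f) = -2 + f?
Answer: 8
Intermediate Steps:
J(c) = 4
C(N) = N/7
h(x) = 2 (h(x) = -2 + 4 = 2)
h(C(4))*(-1 - 1)**2 = 2*(-1 - 1)**2 = 2*(-2)**2 = 2*4 = 8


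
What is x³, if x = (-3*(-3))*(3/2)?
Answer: 19683/8 ≈ 2460.4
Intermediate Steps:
x = 27/2 (x = 9*(3*(½)) = 9*(3/2) = 27/2 ≈ 13.500)
x³ = (27/2)³ = 19683/8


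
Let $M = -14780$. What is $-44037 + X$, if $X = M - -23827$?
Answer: $-34990$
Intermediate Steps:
$X = 9047$ ($X = -14780 - -23827 = -14780 + 23827 = 9047$)
$-44037 + X = -44037 + 9047 = -34990$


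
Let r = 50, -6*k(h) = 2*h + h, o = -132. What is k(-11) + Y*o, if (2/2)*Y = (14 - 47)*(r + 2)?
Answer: 453035/2 ≈ 2.2652e+5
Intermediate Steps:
k(h) = -h/2 (k(h) = -(2*h + h)/6 = -h/2)
Y = -1716 (Y = (14 - 47)*(50 + 2) = -33*52 = -1716)
k(-11) + Y*o = -1/2*(-11) - 1716*(-132) = 11/2 + 226512 = 453035/2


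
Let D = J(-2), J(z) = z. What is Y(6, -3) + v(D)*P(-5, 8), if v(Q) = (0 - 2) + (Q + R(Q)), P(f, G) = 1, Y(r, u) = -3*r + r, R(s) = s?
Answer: -18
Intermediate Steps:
Y(r, u) = -2*r
D = -2
v(Q) = -2 + 2*Q (v(Q) = (0 - 2) + (Q + Q) = -2 + 2*Q)
Y(6, -3) + v(D)*P(-5, 8) = -2*6 + (-2 + 2*(-2))*1 = -12 + (-2 - 4)*1 = -12 - 6*1 = -12 - 6 = -18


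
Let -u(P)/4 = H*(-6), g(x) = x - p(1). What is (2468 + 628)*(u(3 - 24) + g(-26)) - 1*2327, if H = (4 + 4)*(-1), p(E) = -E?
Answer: -674159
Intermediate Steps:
H = -8 (H = 8*(-1) = -8)
g(x) = 1 + x (g(x) = x - (-1) = x - 1*(-1) = x + 1 = 1 + x)
u(P) = -192 (u(P) = -(-32)*(-6) = -4*48 = -192)
(2468 + 628)*(u(3 - 24) + g(-26)) - 1*2327 = (2468 + 628)*(-192 + (1 - 26)) - 1*2327 = 3096*(-192 - 25) - 2327 = 3096*(-217) - 2327 = -671832 - 2327 = -674159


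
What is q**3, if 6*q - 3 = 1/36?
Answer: 1295029/10077696 ≈ 0.12850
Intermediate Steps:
q = 109/216 (q = 1/2 + (1/6)/36 = 1/2 + (1/6)*(1/36) = 1/2 + 1/216 = 109/216 ≈ 0.50463)
q**3 = (109/216)**3 = 1295029/10077696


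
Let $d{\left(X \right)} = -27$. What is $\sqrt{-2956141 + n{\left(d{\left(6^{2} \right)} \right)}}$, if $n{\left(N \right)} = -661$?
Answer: $i \sqrt{2956802} \approx 1719.5 i$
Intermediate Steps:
$\sqrt{-2956141 + n{\left(d{\left(6^{2} \right)} \right)}} = \sqrt{-2956141 - 661} = \sqrt{-2956802} = i \sqrt{2956802}$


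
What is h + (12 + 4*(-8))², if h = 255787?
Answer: 256187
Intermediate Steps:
h + (12 + 4*(-8))² = 255787 + (12 + 4*(-8))² = 255787 + (12 - 32)² = 255787 + (-20)² = 255787 + 400 = 256187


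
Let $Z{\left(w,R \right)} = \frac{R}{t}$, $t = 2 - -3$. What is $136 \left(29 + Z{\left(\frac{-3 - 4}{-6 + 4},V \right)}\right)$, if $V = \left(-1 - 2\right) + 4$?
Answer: $\frac{19856}{5} \approx 3971.2$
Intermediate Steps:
$t = 5$ ($t = 2 + 3 = 5$)
$V = 1$ ($V = -3 + 4 = 1$)
$Z{\left(w,R \right)} = \frac{R}{5}$
$136 \left(29 + Z{\left(\frac{-3 - 4}{-6 + 4},V \right)}\right) = 136 \left(29 + \frac{1}{5} \cdot 1\right) = 136 \left(29 + \frac{1}{5}\right) = 136 \cdot \frac{146}{5} = \frac{19856}{5}$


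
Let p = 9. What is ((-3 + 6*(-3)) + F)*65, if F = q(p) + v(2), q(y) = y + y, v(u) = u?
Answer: -65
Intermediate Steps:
q(y) = 2*y
F = 20 (F = 2*9 + 2 = 18 + 2 = 20)
((-3 + 6*(-3)) + F)*65 = ((-3 + 6*(-3)) + 20)*65 = ((-3 - 18) + 20)*65 = (-21 + 20)*65 = -1*65 = -65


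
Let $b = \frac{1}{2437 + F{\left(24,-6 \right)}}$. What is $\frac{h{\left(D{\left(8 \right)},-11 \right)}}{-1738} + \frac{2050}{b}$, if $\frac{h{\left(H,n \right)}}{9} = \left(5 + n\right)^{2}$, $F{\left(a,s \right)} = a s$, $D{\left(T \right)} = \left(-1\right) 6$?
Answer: $\frac{4084864688}{869} \approx 4.7006 \cdot 10^{6}$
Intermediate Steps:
$D{\left(T \right)} = -6$
$h{\left(H,n \right)} = 9 \left(5 + n\right)^{2}$
$b = \frac{1}{2293}$ ($b = \frac{1}{2437 + 24 \left(-6\right)} = \frac{1}{2437 - 144} = \frac{1}{2293} \approx 0.00043611$)
$\frac{h{\left(D{\left(8 \right)},-11 \right)}}{-1738} + \frac{2050}{b} = \frac{9 \left(5 - 11\right)^{2}}{-1738} + 2050 \frac{1}{\frac{1}{2293}} = 9 \left(-6\right)^{2} \left(- \frac{1}{1738}\right) + 2050 \cdot 2293 = 9 \cdot 36 \left(- \frac{1}{1738}\right) + 4700650 = 324 \left(- \frac{1}{1738}\right) + 4700650 = - \frac{162}{869} + 4700650 = \frac{4084864688}{869}$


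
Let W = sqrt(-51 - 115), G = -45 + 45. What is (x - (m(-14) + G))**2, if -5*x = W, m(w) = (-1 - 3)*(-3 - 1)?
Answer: (80 + I*sqrt(166))**2/25 ≈ 249.36 + 82.458*I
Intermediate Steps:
m(w) = 16 (m(w) = -4*(-4) = 16)
G = 0
W = I*sqrt(166) (W = sqrt(-166) = I*sqrt(166) ≈ 12.884*I)
x = -I*sqrt(166)/5 ≈ -2.5768*I
(x - (m(-14) + G))**2 = (-I*sqrt(166)/5 - (16 + 0))**2 = (-I*sqrt(166)/5 - 1*16)**2 = (-I*sqrt(166)/5 - 16)**2 = (-16 - I*sqrt(166)/5)**2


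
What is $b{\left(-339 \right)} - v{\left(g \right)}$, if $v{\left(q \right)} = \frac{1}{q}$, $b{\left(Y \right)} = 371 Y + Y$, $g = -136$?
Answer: $- \frac{17150687}{136} \approx -1.2611 \cdot 10^{5}$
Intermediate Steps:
$b{\left(Y \right)} = 372 Y$
$b{\left(-339 \right)} - v{\left(g \right)} = 372 \left(-339\right) - \frac{1}{-136} = -126108 - - \frac{1}{136} = -126108 + \frac{1}{136} = - \frac{17150687}{136}$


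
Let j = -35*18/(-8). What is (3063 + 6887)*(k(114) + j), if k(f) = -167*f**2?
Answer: -43188039675/2 ≈ -2.1594e+10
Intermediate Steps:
j = 315/4 (j = -630*(-1/8) = 315/4 ≈ 78.750)
(3063 + 6887)*(k(114) + j) = (3063 + 6887)*(-167*114**2 + 315/4) = 9950*(-167*12996 + 315/4) = 9950*(-2170332 + 315/4) = 9950*(-8681013/4) = -43188039675/2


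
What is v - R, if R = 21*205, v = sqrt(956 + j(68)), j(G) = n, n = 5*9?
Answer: -4305 + sqrt(1001) ≈ -4273.4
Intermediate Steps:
n = 45
j(G) = 45
v = sqrt(1001) (v = sqrt(956 + 45) = sqrt(1001) ≈ 31.639)
R = 4305
v - R = sqrt(1001) - 1*4305 = sqrt(1001) - 4305 = -4305 + sqrt(1001)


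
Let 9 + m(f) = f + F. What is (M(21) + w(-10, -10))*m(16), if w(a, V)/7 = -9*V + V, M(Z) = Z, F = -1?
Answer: 3486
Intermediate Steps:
w(a, V) = -56*V (w(a, V) = 7*(-9*V + V) = 7*(-8*V) = -56*V)
m(f) = -10 + f (m(f) = -9 + (f - 1) = -9 + (-1 + f) = -10 + f)
(M(21) + w(-10, -10))*m(16) = (21 - 56*(-10))*(-10 + 16) = (21 + 560)*6 = 581*6 = 3486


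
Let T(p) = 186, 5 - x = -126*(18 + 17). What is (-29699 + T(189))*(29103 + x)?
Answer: -989216734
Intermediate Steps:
x = 4415 (x = 5 - (-126)*(18 + 17) = 5 - (-126)*35 = 5 - 1*(-4410) = 5 + 4410 = 4415)
(-29699 + T(189))*(29103 + x) = (-29699 + 186)*(29103 + 4415) = -29513*33518 = -989216734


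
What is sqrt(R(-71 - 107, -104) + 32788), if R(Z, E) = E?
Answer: 2*sqrt(8171) ≈ 180.79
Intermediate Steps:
sqrt(R(-71 - 107, -104) + 32788) = sqrt(-104 + 32788) = sqrt(32684) = 2*sqrt(8171)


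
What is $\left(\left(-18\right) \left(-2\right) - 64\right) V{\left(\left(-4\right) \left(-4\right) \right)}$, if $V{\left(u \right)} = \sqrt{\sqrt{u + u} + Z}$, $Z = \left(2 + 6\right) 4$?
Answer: $- 56 \sqrt{8 + \sqrt{2}} \approx -171.82$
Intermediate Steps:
$Z = 32$ ($Z = 8 \cdot 4 = 32$)
$V{\left(u \right)} = \sqrt{32 + \sqrt{2} \sqrt{u}}$ ($V{\left(u \right)} = \sqrt{\sqrt{u + u} + 32} = \sqrt{\sqrt{2 u} + 32} = \sqrt{\sqrt{2} \sqrt{u} + 32} = \sqrt{32 + \sqrt{2} \sqrt{u}}$)
$\left(\left(-18\right) \left(-2\right) - 64\right) V{\left(\left(-4\right) \left(-4\right) \right)} = \left(\left(-18\right) \left(-2\right) - 64\right) \sqrt{32 + \sqrt{2} \sqrt{\left(-4\right) \left(-4\right)}} = \left(36 - 64\right) \sqrt{32 + \sqrt{2} \sqrt{16}} = - 28 \sqrt{32 + \sqrt{2} \cdot 4} = - 28 \sqrt{32 + 4 \sqrt{2}}$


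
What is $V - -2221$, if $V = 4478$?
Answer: $6699$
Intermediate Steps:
$V - -2221 = 4478 - -2221 = 4478 + 2221 = 6699$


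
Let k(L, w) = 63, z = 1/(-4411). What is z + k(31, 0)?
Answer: 277892/4411 ≈ 63.000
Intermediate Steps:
z = -1/4411 ≈ -0.00022671
z + k(31, 0) = -1/4411 + 63 = 277892/4411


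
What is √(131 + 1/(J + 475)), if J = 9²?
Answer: 3*√1124927/278 ≈ 11.446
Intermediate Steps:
J = 81
√(131 + 1/(J + 475)) = √(131 + 1/(81 + 475)) = √(131 + 1/556) = √(72837/556) = 3*√1124927/278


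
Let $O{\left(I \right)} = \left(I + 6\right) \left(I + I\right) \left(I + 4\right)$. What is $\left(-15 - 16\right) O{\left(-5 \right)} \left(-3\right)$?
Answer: $930$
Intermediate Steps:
$O{\left(I \right)} = 2 I \left(4 + I\right) \left(6 + I\right)$ ($O{\left(I \right)} = \left(6 + I\right) 2 I \left(4 + I\right) = 2 I \left(6 + I\right) \left(4 + I\right) = 2 I \left(4 + I\right) \left(6 + I\right)$)
$\left(-15 - 16\right) O{\left(-5 \right)} \left(-3\right) = \left(-15 - 16\right) 2 \left(-5\right) \left(24 + \left(-5\right)^{2} + 10 \left(-5\right)\right) \left(-3\right) = - 31 \cdot 2 \left(-5\right) \left(24 + 25 - 50\right) \left(-3\right) = - 31 \cdot 2 \left(-5\right) \left(-1\right) \left(-3\right) = \left(-31\right) 10 \left(-3\right) = \left(-310\right) \left(-3\right) = 930$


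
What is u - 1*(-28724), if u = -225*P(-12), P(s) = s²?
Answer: -3676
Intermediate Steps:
u = -32400 (u = -225*(-12)² = -225*144 = -32400)
u - 1*(-28724) = -32400 - 1*(-28724) = -32400 + 28724 = -3676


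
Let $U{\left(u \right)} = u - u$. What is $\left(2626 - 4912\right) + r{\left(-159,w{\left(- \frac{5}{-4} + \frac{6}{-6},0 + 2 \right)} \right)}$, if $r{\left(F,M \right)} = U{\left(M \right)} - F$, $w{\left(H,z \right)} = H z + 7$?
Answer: $-2127$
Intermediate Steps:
$U{\left(u \right)} = 0$
$w{\left(H,z \right)} = 7 + H z$
$r{\left(F,M \right)} = - F$ ($r{\left(F,M \right)} = 0 - F = - F$)
$\left(2626 - 4912\right) + r{\left(-159,w{\left(- \frac{5}{-4} + \frac{6}{-6},0 + 2 \right)} \right)} = \left(2626 - 4912\right) - -159 = -2286 + 159 = -2127$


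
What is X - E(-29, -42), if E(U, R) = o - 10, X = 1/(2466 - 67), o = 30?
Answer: -47979/2399 ≈ -20.000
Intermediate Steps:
X = 1/2399 ≈ 0.00041684
E(U, R) = 20 (E(U, R) = 30 - 10 = 20)
X - E(-29, -42) = 1/2399 - 1*20 = 1/2399 - 20 = -47979/2399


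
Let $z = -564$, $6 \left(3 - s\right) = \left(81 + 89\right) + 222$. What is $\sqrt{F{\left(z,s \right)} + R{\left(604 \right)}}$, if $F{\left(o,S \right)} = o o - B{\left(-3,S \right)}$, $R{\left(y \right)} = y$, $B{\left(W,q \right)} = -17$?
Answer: $3 \sqrt{35413} \approx 564.55$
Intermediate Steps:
$s = - \frac{187}{3}$ ($s = 3 - \frac{\left(81 + 89\right) + 222}{6} = 3 - \frac{170 + 222}{6} = 3 - \frac{196}{3} = - \frac{187}{3} \approx -62.333$)
$F{\left(o,S \right)} = 17 + o^{2}$ ($F{\left(o,S \right)} = o o - -17 = o^{2} + 17 = 17 + o^{2}$)
$\sqrt{F{\left(z,s \right)} + R{\left(604 \right)}} = \sqrt{\left(17 + \left(-564\right)^{2}\right) + 604} = \sqrt{\left(17 + 318096\right) + 604} = \sqrt{318113 + 604} = \sqrt{318717} = 3 \sqrt{35413}$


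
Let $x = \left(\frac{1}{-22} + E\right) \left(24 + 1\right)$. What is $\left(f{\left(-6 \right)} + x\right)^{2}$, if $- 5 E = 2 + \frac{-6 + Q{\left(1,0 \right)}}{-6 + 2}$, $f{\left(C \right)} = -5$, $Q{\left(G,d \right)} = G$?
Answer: $\frac{970225}{1936} \approx 501.15$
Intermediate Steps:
$E = - \frac{13}{20}$ ($E = - \frac{2 + \frac{-6 + 1}{-6 + 2}}{5} = - \frac{2 - \frac{5}{-4}}{5} = - \frac{2 - - \frac{5}{4}}{5} = - \frac{2 + \frac{5}{4}}{5} = \left(- \frac{1}{5}\right) \frac{13}{4} = - \frac{13}{20} \approx -0.65$)
$x = - \frac{765}{44}$ ($x = \left(\frac{1}{-22} - \frac{13}{20}\right) \left(24 + 1\right) = \left(- \frac{1}{22} - \frac{13}{20}\right) 25 = \left(- \frac{153}{220}\right) 25 = - \frac{765}{44} \approx -17.386$)
$\left(f{\left(-6 \right)} + x\right)^{2} = \left(-5 - \frac{765}{44}\right)^{2} = \left(- \frac{985}{44}\right)^{2} = \frac{970225}{1936}$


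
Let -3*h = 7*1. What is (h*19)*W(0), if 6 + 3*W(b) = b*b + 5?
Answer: 133/9 ≈ 14.778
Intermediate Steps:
W(b) = -1/3 + b**2/3 (W(b) = -2 + (b*b + 5)/3 = -2 + (b**2 + 5)/3 = -2 + (5 + b**2)/3 = -2 + (5/3 + b**2/3) = -1/3 + b**2/3)
h = -7/3 ≈ -2.3333
(h*19)*W(0) = (-7/3*19)*(-1/3 + (1/3)*0**2) = -133*(-1/3 + (1/3)*0)/3 = -133*(-1/3 + 0)/3 = -133/3*(-1/3) = 133/9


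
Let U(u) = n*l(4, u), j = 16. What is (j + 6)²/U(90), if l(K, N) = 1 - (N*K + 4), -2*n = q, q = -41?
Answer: -8/123 ≈ -0.065041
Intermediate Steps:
n = 41/2 (n = -½*(-41) = 41/2 ≈ 20.500)
l(K, N) = -3 - K*N (l(K, N) = 1 - (K*N + 4) = 1 - (4 + K*N) = 1 + (-4 - K*N) = -3 - K*N)
U(u) = -123/2 - 82*u (U(u) = 41*(-3 - 1*4*u)/2 = 41*(-3 - 4*u)/2 = -123/2 - 82*u)
(j + 6)²/U(90) = (16 + 6)²/(-123/2 - 82*90) = 22²/(-123/2 - 7380) = 484/(-14883/2) = 484*(-2/14883) = -8/123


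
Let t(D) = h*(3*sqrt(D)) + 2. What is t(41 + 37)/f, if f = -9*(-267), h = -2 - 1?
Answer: 2/2403 - sqrt(78)/267 ≈ -0.032245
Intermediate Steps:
h = -3
t(D) = 2 - 9*sqrt(D) (t(D) = -9*sqrt(D) + 2 = 2 - 9*sqrt(D))
f = 2403
t(41 + 37)/f = (2 - 9*sqrt(41 + 37))/2403 = (2 - 9*sqrt(78))*(1/2403) = 2/2403 - sqrt(78)/267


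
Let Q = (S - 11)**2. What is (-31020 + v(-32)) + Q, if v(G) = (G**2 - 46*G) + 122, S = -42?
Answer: -25593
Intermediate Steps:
Q = 2809 (Q = (-42 - 11)**2 = (-53)**2 = 2809)
v(G) = 122 + G**2 - 46*G
(-31020 + v(-32)) + Q = (-31020 + (122 + (-32)**2 - 46*(-32))) + 2809 = (-31020 + (122 + 1024 + 1472)) + 2809 = (-31020 + 2618) + 2809 = -28402 + 2809 = -25593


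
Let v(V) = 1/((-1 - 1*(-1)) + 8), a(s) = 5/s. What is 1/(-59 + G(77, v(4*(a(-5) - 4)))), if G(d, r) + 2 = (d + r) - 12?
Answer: 8/33 ≈ 0.24242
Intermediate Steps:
v(V) = 1/8 (v(V) = 1/((-1 + 1) + 8) = 1/(0 + 8) = 1/8)
G(d, r) = -14 + d + r (G(d, r) = -2 + ((d + r) - 12) = -2 + (-12 + d + r) = -14 + d + r)
1/(-59 + G(77, v(4*(a(-5) - 4)))) = 1/(-59 + (-14 + 77 + 1/8)) = 1/(-59 + 505/8) = 1/(33/8) = 8/33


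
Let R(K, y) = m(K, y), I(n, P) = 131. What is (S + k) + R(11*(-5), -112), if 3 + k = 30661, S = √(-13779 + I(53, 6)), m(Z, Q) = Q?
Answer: 30546 + 4*I*√853 ≈ 30546.0 + 116.82*I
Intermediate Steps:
R(K, y) = y
S = 4*I*√853 (S = √(-13779 + 131) = √(-13648) = 4*I*√853 ≈ 116.82*I)
k = 30658 (k = -3 + 30661 = 30658)
(S + k) + R(11*(-5), -112) = (4*I*√853 + 30658) - 112 = (30658 + 4*I*√853) - 112 = 30546 + 4*I*√853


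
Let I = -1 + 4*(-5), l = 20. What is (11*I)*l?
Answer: -4620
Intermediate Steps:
I = -21 (I = -1 - 20 = -21)
(11*I)*l = (11*(-21))*20 = -231*20 = -4620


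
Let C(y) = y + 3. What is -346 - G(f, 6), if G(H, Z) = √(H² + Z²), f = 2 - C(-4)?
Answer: -346 - 3*√5 ≈ -352.71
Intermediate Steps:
C(y) = 3 + y
f = 3 (f = 2 - (3 - 4) = 2 - 1*(-1) = 2 + 1 = 3)
-346 - G(f, 6) = -346 - √(3² + 6²) = -346 - √(9 + 36) = -346 - √45 = -346 - 3*√5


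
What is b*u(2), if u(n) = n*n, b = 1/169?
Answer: 4/169 ≈ 0.023669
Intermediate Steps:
b = 1/169 ≈ 0.0059172
u(n) = n²
b*u(2) = (1/169)*2² = (1/169)*4 = 4/169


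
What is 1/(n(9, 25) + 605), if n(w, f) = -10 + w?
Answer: 1/604 ≈ 0.0016556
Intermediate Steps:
1/(n(9, 25) + 605) = 1/((-10 + 9) + 605) = 1/(-1 + 605) = 1/604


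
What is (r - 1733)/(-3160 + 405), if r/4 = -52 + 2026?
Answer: -6163/2755 ≈ -2.2370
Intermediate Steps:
r = 7896 (r = 4*(-52 + 2026) = 4*1974 = 7896)
(r - 1733)/(-3160 + 405) = (7896 - 1733)/(-3160 + 405) = 6163/(-2755) = 6163*(-1/2755) = -6163/2755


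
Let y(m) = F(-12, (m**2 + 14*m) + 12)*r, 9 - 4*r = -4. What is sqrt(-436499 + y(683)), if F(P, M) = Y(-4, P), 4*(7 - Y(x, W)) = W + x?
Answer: I*sqrt(1745853)/2 ≈ 660.65*I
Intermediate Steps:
Y(x, W) = 7 - W/4 - x/4 (Y(x, W) = 7 - (W + x)/4 = 7 + (-W/4 - x/4) = 7 - W/4 - x/4)
r = 13/4 (r = 9/4 - 1/4*(-4) = 9/4 + 1 = 13/4 ≈ 3.2500)
F(P, M) = 8 - P/4 (F(P, M) = 7 - P/4 - 1/4*(-4) = 7 - P/4 + 1 = 8 - P/4)
y(m) = 143/4 (y(m) = (8 - 1/4*(-12))*(13/4) = (8 + 3)*(13/4) = 11*(13/4) = 143/4)
sqrt(-436499 + y(683)) = sqrt(-436499 + 143/4) = sqrt(-1745853/4) = I*sqrt(1745853)/2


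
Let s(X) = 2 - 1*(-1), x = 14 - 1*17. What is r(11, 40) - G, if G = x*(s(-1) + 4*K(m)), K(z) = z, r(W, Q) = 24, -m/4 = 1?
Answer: -15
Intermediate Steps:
m = -4 (m = -4*1 = -4)
x = -3 (x = 14 - 17 = -3)
s(X) = 3 (s(X) = 2 + 1 = 3)
G = 39 (G = -3*(3 + 4*(-4)) = -3*(3 - 16) = -3*(-13) = 39)
r(11, 40) - G = 24 - 1*39 = 24 - 39 = -15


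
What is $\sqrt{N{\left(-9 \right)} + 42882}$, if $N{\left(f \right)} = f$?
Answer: $\sqrt{42873} \approx 207.06$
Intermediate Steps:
$\sqrt{N{\left(-9 \right)} + 42882} = \sqrt{-9 + 42882} = \sqrt{42873}$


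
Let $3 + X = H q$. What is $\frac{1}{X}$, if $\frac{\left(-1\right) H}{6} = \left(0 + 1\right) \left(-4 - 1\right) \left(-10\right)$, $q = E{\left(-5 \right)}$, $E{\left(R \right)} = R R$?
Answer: $- \frac{1}{7503} \approx -0.00013328$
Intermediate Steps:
$E{\left(R \right)} = R^{2}$
$q = 25$ ($q = \left(-5\right)^{2} = 25$)
$H = -300$ ($H = - 6 \left(0 + 1\right) \left(-4 - 1\right) \left(-10\right) = - 6 \cdot 1 \left(-5\right) \left(-10\right) = - 6 \left(\left(-5\right) \left(-10\right)\right) = \left(-6\right) 50 = -300$)
$X = -7503$ ($X = -3 - 7500 = -7503$)
$\frac{1}{X} = \frac{1}{-7503} = - \frac{1}{7503}$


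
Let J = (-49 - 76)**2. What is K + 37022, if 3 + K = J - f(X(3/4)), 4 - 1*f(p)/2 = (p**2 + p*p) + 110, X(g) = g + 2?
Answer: 211545/4 ≈ 52886.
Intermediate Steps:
X(g) = 2 + g
f(p) = -212 - 4*p**2 (f(p) = 8 - 2*((p**2 + p*p) + 110) = 8 - 2*((p**2 + p**2) + 110) = 8 - 2*(2*p**2 + 110) = 8 - 2*(110 + 2*p**2) = 8 + (-220 - 4*p**2) = -212 - 4*p**2)
J = 15625 (J = (-125)**2 = 15625)
K = 63457/4 (K = -3 + (15625 - (-212 - 4*(2 + 3/4)**2)) = -3 + (15625 - (-212 - 4*(11/4)**2)) = -3 + (15625 - (-212 - 4*121/16)) = -3 + (15625 - (-212 - 121/4)) = -3 + (15625 - 1*(-969/4)) = -3 + (15625 + 969/4) = -3 + 63469/4 = 63457/4 ≈ 15864.)
K + 37022 = 63457/4 + 37022 = 211545/4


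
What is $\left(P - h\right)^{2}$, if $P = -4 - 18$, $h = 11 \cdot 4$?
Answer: $4356$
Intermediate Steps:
$h = 44$
$P = -22$ ($P = -4 - 18 = -22$)
$\left(P - h\right)^{2} = \left(-22 - 44\right)^{2} = \left(-66\right)^{2} = 4356$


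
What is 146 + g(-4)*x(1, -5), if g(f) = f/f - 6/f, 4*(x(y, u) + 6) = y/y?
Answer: 1053/8 ≈ 131.63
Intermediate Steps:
x(y, u) = -23/4 (x(y, u) = -6 + (y/y)/4 = -6 + (1/4)*1 = -6 + 1/4 = -23/4)
g(f) = 1 - 6/f
146 + g(-4)*x(1, -5) = 146 + ((-6 - 4)/(-4))*(-23/4) = 146 - 1/4*(-10)*(-23/4) = 146 + (5/2)*(-23/4) = 146 - 115/8 = 1053/8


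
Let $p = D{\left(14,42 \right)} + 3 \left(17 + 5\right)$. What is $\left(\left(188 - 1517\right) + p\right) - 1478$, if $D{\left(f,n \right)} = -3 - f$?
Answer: $-2758$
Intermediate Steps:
$p = 49$ ($p = \left(-3 - 14\right) + 3 \left(17 + 5\right) = \left(-3 - 14\right) + 3 \cdot 22 = -17 + 66 = 49$)
$\left(\left(188 - 1517\right) + p\right) - 1478 = \left(\left(188 - 1517\right) + 49\right) - 1478 = \left(-1329 + 49\right) - 1478 = -1280 - 1478 = -2758$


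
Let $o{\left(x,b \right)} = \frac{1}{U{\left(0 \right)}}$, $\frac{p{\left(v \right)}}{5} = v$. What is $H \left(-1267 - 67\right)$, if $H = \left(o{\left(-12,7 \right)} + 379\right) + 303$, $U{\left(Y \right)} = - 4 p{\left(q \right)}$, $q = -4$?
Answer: $- \frac{36392187}{40} \approx -9.0981 \cdot 10^{5}$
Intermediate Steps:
$p{\left(v \right)} = 5 v$
$U{\left(Y \right)} = 80$ ($U{\left(Y \right)} = - 4 \cdot 5 \left(-4\right) = \left(-4\right) \left(-20\right) = 80$)
$o{\left(x,b \right)} = \frac{1}{80}$
$H = \frac{54561}{80}$ ($H = \left(\frac{1}{80} + 379\right) + 303 = \frac{30321}{80} + 303 = \frac{54561}{80} \approx 682.01$)
$H \left(-1267 - 67\right) = \frac{54561 \left(-1267 - 67\right)}{80} = \frac{54561}{80} \left(-1334\right) = - \frac{36392187}{40}$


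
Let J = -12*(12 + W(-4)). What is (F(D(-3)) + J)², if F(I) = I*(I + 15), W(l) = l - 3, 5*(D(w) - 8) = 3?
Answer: 12773476/625 ≈ 20438.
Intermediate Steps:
D(w) = 43/5 (D(w) = 8 + (⅕)*3 = 8 + ⅗ = 43/5)
W(l) = -3 + l
F(I) = I*(15 + I)
J = -60 (J = -12*(12 + (-3 - 4)) = -12*(12 - 7) = -12*5 = -60)
(F(D(-3)) + J)² = (43*(15 + 43/5)/5 - 60)² = ((43/5)*(118/5) - 60)² = (5074/25 - 60)² = (3574/25)² = 12773476/625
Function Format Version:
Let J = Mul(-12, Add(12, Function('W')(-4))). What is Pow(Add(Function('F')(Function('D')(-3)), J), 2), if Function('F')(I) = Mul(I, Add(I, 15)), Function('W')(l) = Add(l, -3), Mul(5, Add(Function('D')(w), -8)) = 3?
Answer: Rational(12773476, 625) ≈ 20438.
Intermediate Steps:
Function('D')(w) = Rational(43, 5) (Function('D')(w) = Add(8, Mul(Rational(1, 5), 3)) = Add(8, Rational(3, 5)) = Rational(43, 5))
Function('W')(l) = Add(-3, l)
Function('F')(I) = Mul(I, Add(15, I))
J = -60 (J = Mul(-12, Add(12, Add(-3, -4))) = Mul(-12, Add(12, -7)) = Mul(-12, 5) = -60)
Pow(Add(Function('F')(Function('D')(-3)), J), 2) = Pow(Add(Mul(Rational(43, 5), Add(15, Rational(43, 5))), -60), 2) = Pow(Add(Mul(Rational(43, 5), Rational(118, 5)), -60), 2) = Pow(Add(Rational(5074, 25), -60), 2) = Pow(Rational(3574, 25), 2) = Rational(12773476, 625)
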